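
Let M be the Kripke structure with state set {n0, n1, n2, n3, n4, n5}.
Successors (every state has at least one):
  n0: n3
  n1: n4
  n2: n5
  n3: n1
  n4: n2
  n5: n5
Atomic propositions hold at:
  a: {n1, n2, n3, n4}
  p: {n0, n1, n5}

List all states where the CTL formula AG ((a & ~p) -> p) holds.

Sat(~p) = {n2, n3, n4}
Sat(a & ~p) = {n2, n3, n4}
Sat((a & ~p) -> p) = {n0, n1, n5}
AG ((a & ~p) -> p): greatest fixpoint, start Z0 = {n0, n1, n5}, keep only states in Sat with every successor in Z. Z1 = {n5}; fixed.
Sat(AG ((a & ~p) -> p)) = {n5}

{n5}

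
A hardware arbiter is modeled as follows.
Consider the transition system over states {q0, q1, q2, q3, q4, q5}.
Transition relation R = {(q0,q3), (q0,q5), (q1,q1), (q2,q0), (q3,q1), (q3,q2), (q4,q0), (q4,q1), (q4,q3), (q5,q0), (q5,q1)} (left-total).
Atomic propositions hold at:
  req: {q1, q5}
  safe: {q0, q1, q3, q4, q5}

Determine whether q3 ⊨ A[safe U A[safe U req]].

No

A[safe U req]: least fixpoint, start Z0 = Sat(req) = {q1, q5}, add states in Sat(safe) with every successor in Z. Already a fixed point.
Sat(A[safe U req]) = {q1, q5}
A[safe U A[safe U req]]: least fixpoint, start Z0 = Sat(A[safe U req]) = {q1, q5}, add states in Sat(safe) with every successor in Z. Already a fixed point.
Sat(A[safe U A[safe U req]]) = {q1, q5}
q3 ∉ Sat(A[safe U A[safe U req]]) = {q1, q5}, so the formula does not hold at q3.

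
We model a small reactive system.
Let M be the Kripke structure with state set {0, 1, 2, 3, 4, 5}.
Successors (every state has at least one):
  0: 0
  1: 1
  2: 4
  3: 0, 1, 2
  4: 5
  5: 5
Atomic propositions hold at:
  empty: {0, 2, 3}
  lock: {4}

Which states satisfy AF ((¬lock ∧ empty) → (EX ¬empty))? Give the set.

Sat(¬lock) = {0, 1, 2, 3, 5}
Sat(¬lock ∧ empty) = {0, 2, 3}
Sat(¬empty) = {1, 4, 5}
Sat(EX ¬empty) = {s : some successor in {1, 4, 5}} = {1, 2, 3, 4, 5}
Sat((¬lock ∧ empty) → (EX ¬empty)) = {1, 2, 3, 4, 5}
AF ((¬lock ∧ empty) → (EX ¬empty)): least fixpoint, start Z0 = {1, 2, 3, 4, 5}, add states with every successor in Z. Already a fixed point.
Sat(AF ((¬lock ∧ empty) → (EX ¬empty))) = {1, 2, 3, 4, 5}

{1, 2, 3, 4, 5}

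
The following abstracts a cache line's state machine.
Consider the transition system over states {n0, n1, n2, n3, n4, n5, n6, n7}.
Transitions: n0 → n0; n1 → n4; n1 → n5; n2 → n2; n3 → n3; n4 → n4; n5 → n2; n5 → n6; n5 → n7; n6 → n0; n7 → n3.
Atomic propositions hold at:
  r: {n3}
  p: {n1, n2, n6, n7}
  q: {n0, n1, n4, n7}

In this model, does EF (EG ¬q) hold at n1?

Yes

Sat(¬q) = {n2, n3, n5, n6}
EG ¬q: greatest fixpoint, start Z0 = {n2, n3, n5, n6}, keep only states in Sat with some successor in Z. Z1 = {n2, n3, n5}; fixed.
Sat(EG ¬q) = {n2, n3, n5}
EF (EG ¬q): least fixpoint, start Z0 = {n2, n3, n5}, add states with some successor in Z. Z1 = {n1, n2, n3, n5, n7}; fixed.
Sat(EF (EG ¬q)) = {n1, n2, n3, n5, n7}
n1 ∈ Sat(EF (EG ¬q)) = {n1, n2, n3, n5, n7}, so the formula holds at n1.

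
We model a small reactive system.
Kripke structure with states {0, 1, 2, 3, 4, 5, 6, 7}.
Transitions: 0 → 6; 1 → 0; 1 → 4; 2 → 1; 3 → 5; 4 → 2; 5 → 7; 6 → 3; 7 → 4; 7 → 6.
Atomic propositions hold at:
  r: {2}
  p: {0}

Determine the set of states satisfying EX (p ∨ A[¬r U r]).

{1, 4, 7}

Sat(¬r) = {0, 1, 3, 4, 5, 6, 7}
A[¬r U r]: least fixpoint, start Z0 = Sat(r) = {2}, add states in Sat(¬r) with every successor in Z. Z1 = {2, 4}; fixed.
Sat(A[¬r U r]) = {2, 4}
Sat(p ∨ A[¬r U r]) = {0, 2, 4}
Sat(EX (p ∨ A[¬r U r])) = {s : some successor in {0, 2, 4}} = {1, 4, 7}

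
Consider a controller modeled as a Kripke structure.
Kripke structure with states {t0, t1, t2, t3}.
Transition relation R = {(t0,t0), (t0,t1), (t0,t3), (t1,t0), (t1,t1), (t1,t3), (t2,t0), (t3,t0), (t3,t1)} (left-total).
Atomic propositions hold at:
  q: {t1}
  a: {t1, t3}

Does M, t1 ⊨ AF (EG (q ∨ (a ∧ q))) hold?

Sat(a ∧ q) = {t1}
Sat(q ∨ (a ∧ q)) = {t1}
EG (q ∨ (a ∧ q)): greatest fixpoint, start Z0 = {t1}, keep only states in Sat with some successor in Z. Already a fixed point.
Sat(EG (q ∨ (a ∧ q))) = {t1}
AF (EG (q ∨ (a ∧ q))): least fixpoint, start Z0 = {t1}, add states with every successor in Z. Already a fixed point.
Sat(AF (EG (q ∨ (a ∧ q)))) = {t1}
t1 ∈ Sat(AF (EG (q ∨ (a ∧ q)))) = {t1}, so the formula holds at t1.

Yes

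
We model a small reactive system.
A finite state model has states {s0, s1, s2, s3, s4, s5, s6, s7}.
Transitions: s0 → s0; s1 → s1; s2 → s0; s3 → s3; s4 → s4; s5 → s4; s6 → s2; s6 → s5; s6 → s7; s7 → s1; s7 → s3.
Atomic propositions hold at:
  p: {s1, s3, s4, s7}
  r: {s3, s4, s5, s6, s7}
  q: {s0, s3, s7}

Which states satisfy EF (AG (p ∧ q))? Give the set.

Sat(p ∧ q) = {s3, s7}
AG (p ∧ q): greatest fixpoint, start Z0 = {s3, s7}, keep only states in Sat with every successor in Z. Z1 = {s3}; fixed.
Sat(AG (p ∧ q)) = {s3}
EF (AG (p ∧ q)): least fixpoint, start Z0 = {s3}, add states with some successor in Z. Z1 = {s3, s7}; Z2 = {s3, s6, s7}; fixed.
Sat(EF (AG (p ∧ q))) = {s3, s6, s7}

{s3, s6, s7}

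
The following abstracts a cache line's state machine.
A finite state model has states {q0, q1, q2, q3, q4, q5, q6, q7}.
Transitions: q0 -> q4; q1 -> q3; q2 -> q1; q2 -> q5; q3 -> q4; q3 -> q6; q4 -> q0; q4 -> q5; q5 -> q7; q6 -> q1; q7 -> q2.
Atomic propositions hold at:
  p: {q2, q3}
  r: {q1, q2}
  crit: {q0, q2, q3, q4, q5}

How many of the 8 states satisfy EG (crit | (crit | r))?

Sat(crit | r) = {q0, q1, q2, q3, q4, q5}
Sat(crit | (crit | r)) = {q0, q1, q2, q3, q4, q5}
EG (crit | (crit | r)): greatest fixpoint, start Z0 = {q0, q1, q2, q3, q4, q5}, keep only states in Sat with some successor in Z. Z1 = {q0, q1, q2, q3, q4}; fixed.
Sat(EG (crit | (crit | r))) = {q0, q1, q2, q3, q4}
|Sat(EG (crit | (crit | r)))| = |{q0, q1, q2, q3, q4}| = 5.

5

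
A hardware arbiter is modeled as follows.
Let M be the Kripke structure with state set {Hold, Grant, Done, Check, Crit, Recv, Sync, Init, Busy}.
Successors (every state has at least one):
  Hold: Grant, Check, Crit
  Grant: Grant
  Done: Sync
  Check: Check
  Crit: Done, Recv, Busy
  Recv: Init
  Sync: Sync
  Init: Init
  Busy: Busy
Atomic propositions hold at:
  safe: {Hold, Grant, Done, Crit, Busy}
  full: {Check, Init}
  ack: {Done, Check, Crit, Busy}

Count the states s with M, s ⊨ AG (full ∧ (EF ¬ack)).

1

Sat(¬ack) = {Hold, Grant, Recv, Sync, Init}
EF ¬ack: least fixpoint, start Z0 = {Hold, Grant, Recv, Sync, Init}, add states with some successor in Z. Z1 = {Hold, Grant, Done, Crit, Recv, Sync, Init}; fixed.
Sat(EF ¬ack) = {Hold, Grant, Done, Crit, Recv, Sync, Init}
Sat(full ∧ (EF ¬ack)) = {Init}
AG (full ∧ (EF ¬ack)): greatest fixpoint, start Z0 = {Init}, keep only states in Sat with every successor in Z. Already a fixed point.
Sat(AG (full ∧ (EF ¬ack))) = {Init}
|Sat(AG (full ∧ (EF ¬ack)))| = |{Init}| = 1.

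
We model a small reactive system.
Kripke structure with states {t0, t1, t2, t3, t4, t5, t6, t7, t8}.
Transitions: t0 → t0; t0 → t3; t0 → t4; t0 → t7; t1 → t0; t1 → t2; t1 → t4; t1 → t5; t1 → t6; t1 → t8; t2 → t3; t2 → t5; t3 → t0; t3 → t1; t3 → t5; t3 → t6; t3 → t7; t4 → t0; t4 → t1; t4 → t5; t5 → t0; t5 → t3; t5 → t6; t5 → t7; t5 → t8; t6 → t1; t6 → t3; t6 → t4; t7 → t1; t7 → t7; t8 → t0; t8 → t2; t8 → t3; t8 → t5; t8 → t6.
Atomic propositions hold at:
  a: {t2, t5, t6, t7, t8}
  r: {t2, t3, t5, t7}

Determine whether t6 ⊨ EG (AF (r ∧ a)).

No

Sat(r ∧ a) = {t2, t5, t7}
AF (r ∧ a): least fixpoint, start Z0 = {t2, t5, t7}, add states with every successor in Z. Already a fixed point.
Sat(AF (r ∧ a)) = {t2, t5, t7}
EG (AF (r ∧ a)): greatest fixpoint, start Z0 = {t2, t5, t7}, keep only states in Sat with some successor in Z. Already a fixed point.
Sat(EG (AF (r ∧ a))) = {t2, t5, t7}
t6 ∉ Sat(EG (AF (r ∧ a))) = {t2, t5, t7}, so the formula does not hold at t6.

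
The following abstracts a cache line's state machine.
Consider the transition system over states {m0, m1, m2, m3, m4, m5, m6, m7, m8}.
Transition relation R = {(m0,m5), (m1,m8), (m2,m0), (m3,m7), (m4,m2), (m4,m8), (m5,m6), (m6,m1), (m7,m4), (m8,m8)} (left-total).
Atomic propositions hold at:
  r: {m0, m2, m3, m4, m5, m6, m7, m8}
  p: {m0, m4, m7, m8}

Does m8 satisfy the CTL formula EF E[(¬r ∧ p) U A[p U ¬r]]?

Sat(¬r) = {m1}
Sat(¬r ∧ p) = ∅
A[p U ¬r]: least fixpoint, start Z0 = Sat(¬r) = {m1}, add states in Sat(p) with every successor in Z. Already a fixed point.
Sat(A[p U ¬r]) = {m1}
E[(¬r ∧ p) U A[p U ¬r]]: least fixpoint, start Z0 = Sat(A[p U ¬r]) = {m1}, add states in Sat(¬r ∧ p) with some successor in Z. Already a fixed point.
Sat(E[(¬r ∧ p) U A[p U ¬r]]) = {m1}
EF E[(¬r ∧ p) U A[p U ¬r]]: least fixpoint, start Z0 = {m1}, add states with some successor in Z. Z1 = {m1, m6}; Z2 = {m1, m5, m6}; Z3 = {m0, m1, m5, m6}; Z4 = {m0, m1, m2, m5, m6}; Z5 = {m0, m1, m2, m4, m5, m6}; Z6 = {m0, m1, m2, m4, m5, m6, m7}; Z7 = {m0, m1, m2, m3, m4, m5, m6, m7}; fixed.
Sat(EF E[(¬r ∧ p) U A[p U ¬r]]) = {m0, m1, m2, m3, m4, m5, m6, m7}
m8 ∉ Sat(EF E[(¬r ∧ p) U A[p U ¬r]]) = {m0, m1, m2, m3, m4, m5, m6, m7}, so the formula does not hold at m8.

No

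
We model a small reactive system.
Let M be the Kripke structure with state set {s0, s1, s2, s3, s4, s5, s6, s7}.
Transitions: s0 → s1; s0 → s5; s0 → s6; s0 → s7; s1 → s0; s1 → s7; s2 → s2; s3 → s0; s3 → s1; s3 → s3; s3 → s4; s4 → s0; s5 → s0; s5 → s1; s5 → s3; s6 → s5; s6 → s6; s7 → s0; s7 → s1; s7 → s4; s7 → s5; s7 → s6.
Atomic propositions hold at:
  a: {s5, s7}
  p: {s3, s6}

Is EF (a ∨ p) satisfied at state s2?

No

Sat(a ∨ p) = {s3, s5, s6, s7}
EF (a ∨ p): least fixpoint, start Z0 = {s3, s5, s6, s7}, add states with some successor in Z. Z1 = {s0, s1, s3, s5, s6, s7}; Z2 = {s0, s1, s3, s4, s5, s6, s7}; fixed.
Sat(EF (a ∨ p)) = {s0, s1, s3, s4, s5, s6, s7}
s2 ∉ Sat(EF (a ∨ p)) = {s0, s1, s3, s4, s5, s6, s7}, so the formula does not hold at s2.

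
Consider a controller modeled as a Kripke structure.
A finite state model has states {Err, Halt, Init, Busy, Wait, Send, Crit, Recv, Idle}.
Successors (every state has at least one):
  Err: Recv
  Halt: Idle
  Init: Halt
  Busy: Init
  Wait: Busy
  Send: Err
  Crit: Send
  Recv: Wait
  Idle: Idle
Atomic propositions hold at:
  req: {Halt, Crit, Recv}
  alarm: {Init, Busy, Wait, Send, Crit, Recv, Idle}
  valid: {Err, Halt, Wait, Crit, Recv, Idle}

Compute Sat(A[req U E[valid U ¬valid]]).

{Err, Init, Busy, Wait, Send, Crit, Recv}

Sat(¬valid) = {Init, Busy, Send}
E[valid U ¬valid]: least fixpoint, start Z0 = Sat(¬valid) = {Init, Busy, Send}, add states in Sat(valid) with some successor in Z. Z1 = {Init, Busy, Wait, Send, Crit}; Z2 = {Init, Busy, Wait, Send, Crit, Recv}; Z3 = {Err, Init, Busy, Wait, Send, Crit, Recv}; fixed.
Sat(E[valid U ¬valid]) = {Err, Init, Busy, Wait, Send, Crit, Recv}
A[req U E[valid U ¬valid]]: least fixpoint, start Z0 = Sat(E[valid U ¬valid]) = {Err, Init, Busy, Wait, Send, Crit, Recv}, add states in Sat(req) with every successor in Z. Already a fixed point.
Sat(A[req U E[valid U ¬valid]]) = {Err, Init, Busy, Wait, Send, Crit, Recv}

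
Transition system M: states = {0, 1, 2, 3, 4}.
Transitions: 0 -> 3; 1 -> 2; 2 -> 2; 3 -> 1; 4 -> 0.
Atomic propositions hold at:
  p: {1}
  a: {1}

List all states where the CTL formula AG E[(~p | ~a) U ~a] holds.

Sat(~p) = {0, 2, 3, 4}
Sat(~a) = {0, 2, 3, 4}
Sat(~p | ~a) = {0, 2, 3, 4}
E[(~p | ~a) U ~a]: least fixpoint, start Z0 = Sat(~a) = {0, 2, 3, 4}, add states in Sat(~p | ~a) with some successor in Z. Already a fixed point.
Sat(E[(~p | ~a) U ~a]) = {0, 2, 3, 4}
AG E[(~p | ~a) U ~a]: greatest fixpoint, start Z0 = {0, 2, 3, 4}, keep only states in Sat with every successor in Z. Z1 = {0, 2, 4}; Z2 = {2, 4}; Z3 = {2}; fixed.
Sat(AG E[(~p | ~a) U ~a]) = {2}

{2}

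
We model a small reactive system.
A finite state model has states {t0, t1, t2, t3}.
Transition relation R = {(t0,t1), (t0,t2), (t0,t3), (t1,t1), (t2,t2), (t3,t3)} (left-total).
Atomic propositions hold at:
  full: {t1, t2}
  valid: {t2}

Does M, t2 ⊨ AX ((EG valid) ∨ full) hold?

EG valid: greatest fixpoint, start Z0 = {t2}, keep only states in Sat with some successor in Z. Already a fixed point.
Sat(EG valid) = {t2}
Sat((EG valid) ∨ full) = {t1, t2}
Sat(AX ((EG valid) ∨ full)) = {s : every successor in {t1, t2}} = {t1, t2}
t2 ∈ Sat(AX ((EG valid) ∨ full)) = {t1, t2}, so the formula holds at t2.

Yes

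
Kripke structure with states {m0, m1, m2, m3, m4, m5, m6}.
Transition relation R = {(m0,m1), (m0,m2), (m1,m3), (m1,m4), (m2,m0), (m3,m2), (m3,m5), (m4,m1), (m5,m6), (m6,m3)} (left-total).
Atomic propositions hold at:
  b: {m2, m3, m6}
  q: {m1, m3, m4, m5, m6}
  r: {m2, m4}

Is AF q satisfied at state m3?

Yes

AF q: least fixpoint, start Z0 = {m1, m3, m4, m5, m6}, add states with every successor in Z. Already a fixed point.
Sat(AF q) = {m1, m3, m4, m5, m6}
m3 ∈ Sat(AF q) = {m1, m3, m4, m5, m6}, so the formula holds at m3.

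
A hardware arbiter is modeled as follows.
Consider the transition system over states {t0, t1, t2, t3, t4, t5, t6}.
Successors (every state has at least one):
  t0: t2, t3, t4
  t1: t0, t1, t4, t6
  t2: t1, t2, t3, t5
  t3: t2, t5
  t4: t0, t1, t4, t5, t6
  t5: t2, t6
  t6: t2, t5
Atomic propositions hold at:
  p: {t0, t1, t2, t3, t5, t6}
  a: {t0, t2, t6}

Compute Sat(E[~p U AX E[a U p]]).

Sat(~p) = {t4}
E[a U p]: least fixpoint, start Z0 = Sat(p) = {t0, t1, t2, t3, t5, t6}, add states in Sat(a) with some successor in Z. Already a fixed point.
Sat(E[a U p]) = {t0, t1, t2, t3, t5, t6}
Sat(AX E[a U p]) = {s : every successor in {t0, t1, t2, t3, t5, t6}} = {t2, t3, t5, t6}
E[~p U AX E[a U p]]: least fixpoint, start Z0 = Sat(AX E[a U p]) = {t2, t3, t5, t6}, add states in Sat(~p) with some successor in Z. Z1 = {t2, t3, t4, t5, t6}; fixed.
Sat(E[~p U AX E[a U p]]) = {t2, t3, t4, t5, t6}

{t2, t3, t4, t5, t6}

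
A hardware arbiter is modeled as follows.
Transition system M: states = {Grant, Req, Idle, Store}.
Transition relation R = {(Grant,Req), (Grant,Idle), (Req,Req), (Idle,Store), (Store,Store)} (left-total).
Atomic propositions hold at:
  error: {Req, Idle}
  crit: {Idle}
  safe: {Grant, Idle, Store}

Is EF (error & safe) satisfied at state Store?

Sat(error & safe) = {Idle}
EF (error & safe): least fixpoint, start Z0 = {Idle}, add states with some successor in Z. Z1 = {Grant, Idle}; fixed.
Sat(EF (error & safe)) = {Grant, Idle}
Store ∉ Sat(EF (error & safe)) = {Grant, Idle}, so the formula does not hold at Store.

No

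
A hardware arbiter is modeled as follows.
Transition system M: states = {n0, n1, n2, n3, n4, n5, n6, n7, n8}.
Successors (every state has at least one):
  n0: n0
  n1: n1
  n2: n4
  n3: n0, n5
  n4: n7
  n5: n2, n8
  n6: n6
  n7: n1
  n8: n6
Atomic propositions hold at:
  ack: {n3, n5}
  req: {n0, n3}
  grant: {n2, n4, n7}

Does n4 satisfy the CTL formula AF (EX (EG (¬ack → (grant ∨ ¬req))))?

Sat(¬ack) = {n0, n1, n2, n4, n6, n7, n8}
Sat(¬req) = {n1, n2, n4, n5, n6, n7, n8}
Sat(grant ∨ ¬req) = {n1, n2, n4, n5, n6, n7, n8}
Sat(¬ack → (grant ∨ ¬req)) = {n1, n2, n3, n4, n5, n6, n7, n8}
EG (¬ack → (grant ∨ ¬req)): greatest fixpoint, start Z0 = {n1, n2, n3, n4, n5, n6, n7, n8}, keep only states in Sat with some successor in Z. Already a fixed point.
Sat(EG (¬ack → (grant ∨ ¬req))) = {n1, n2, n3, n4, n5, n6, n7, n8}
Sat(EX (EG (¬ack → (grant ∨ ¬req)))) = {s : some successor in {n1, n2, n3, n4, n5, n6, n7, n8}} = {n1, n2, n3, n4, n5, n6, n7, n8}
AF (EX (EG (¬ack → (grant ∨ ¬req)))): least fixpoint, start Z0 = {n1, n2, n3, n4, n5, n6, n7, n8}, add states with every successor in Z. Already a fixed point.
Sat(AF (EX (EG (¬ack → (grant ∨ ¬req))))) = {n1, n2, n3, n4, n5, n6, n7, n8}
n4 ∈ Sat(AF (EX (EG (¬ack → (grant ∨ ¬req))))) = {n1, n2, n3, n4, n5, n6, n7, n8}, so the formula holds at n4.

Yes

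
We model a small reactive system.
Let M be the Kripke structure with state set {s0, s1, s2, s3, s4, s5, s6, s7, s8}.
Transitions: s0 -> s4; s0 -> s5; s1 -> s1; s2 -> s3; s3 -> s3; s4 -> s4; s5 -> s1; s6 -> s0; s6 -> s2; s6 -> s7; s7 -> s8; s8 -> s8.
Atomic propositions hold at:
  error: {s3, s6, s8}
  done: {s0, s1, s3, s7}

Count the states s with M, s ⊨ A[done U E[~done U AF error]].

Sat(~done) = {s2, s4, s5, s6, s8}
AF error: least fixpoint, start Z0 = {s3, s6, s8}, add states with every successor in Z. Z1 = {s2, s3, s6, s7, s8}; fixed.
Sat(AF error) = {s2, s3, s6, s7, s8}
E[~done U AF error]: least fixpoint, start Z0 = Sat(AF error) = {s2, s3, s6, s7, s8}, add states in Sat(~done) with some successor in Z. Already a fixed point.
Sat(E[~done U AF error]) = {s2, s3, s6, s7, s8}
A[done U E[~done U AF error]]: least fixpoint, start Z0 = Sat(E[~done U AF error]) = {s2, s3, s6, s7, s8}, add states in Sat(done) with every successor in Z. Already a fixed point.
Sat(A[done U E[~done U AF error]]) = {s2, s3, s6, s7, s8}
|Sat(A[done U E[~done U AF error]])| = |{s2, s3, s6, s7, s8}| = 5.

5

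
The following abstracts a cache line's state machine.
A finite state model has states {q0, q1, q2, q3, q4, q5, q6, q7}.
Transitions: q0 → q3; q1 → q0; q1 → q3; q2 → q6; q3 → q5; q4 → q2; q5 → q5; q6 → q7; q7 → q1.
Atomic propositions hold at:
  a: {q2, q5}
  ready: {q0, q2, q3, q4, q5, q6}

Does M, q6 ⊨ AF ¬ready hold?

Sat(¬ready) = {q1, q7}
AF ¬ready: least fixpoint, start Z0 = {q1, q7}, add states with every successor in Z. Z1 = {q1, q6, q7}; Z2 = {q1, q2, q6, q7}; Z3 = {q1, q2, q4, q6, q7}; fixed.
Sat(AF ¬ready) = {q1, q2, q4, q6, q7}
q6 ∈ Sat(AF ¬ready) = {q1, q2, q4, q6, q7}, so the formula holds at q6.

Yes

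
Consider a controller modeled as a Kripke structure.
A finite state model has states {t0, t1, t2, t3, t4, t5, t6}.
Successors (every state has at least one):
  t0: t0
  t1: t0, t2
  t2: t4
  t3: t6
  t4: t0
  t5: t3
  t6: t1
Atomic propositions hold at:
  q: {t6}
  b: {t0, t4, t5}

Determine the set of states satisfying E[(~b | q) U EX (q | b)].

Sat(~b) = {t1, t2, t3, t6}
Sat(~b | q) = {t1, t2, t3, t6}
Sat(q | b) = {t0, t4, t5, t6}
Sat(EX (q | b)) = {s : some successor in {t0, t4, t5, t6}} = {t0, t1, t2, t3, t4}
E[(~b | q) U EX (q | b)]: least fixpoint, start Z0 = Sat(EX (q | b)) = {t0, t1, t2, t3, t4}, add states in Sat(~b | q) with some successor in Z. Z1 = {t0, t1, t2, t3, t4, t6}; fixed.
Sat(E[(~b | q) U EX (q | b)]) = {t0, t1, t2, t3, t4, t6}

{t0, t1, t2, t3, t4, t6}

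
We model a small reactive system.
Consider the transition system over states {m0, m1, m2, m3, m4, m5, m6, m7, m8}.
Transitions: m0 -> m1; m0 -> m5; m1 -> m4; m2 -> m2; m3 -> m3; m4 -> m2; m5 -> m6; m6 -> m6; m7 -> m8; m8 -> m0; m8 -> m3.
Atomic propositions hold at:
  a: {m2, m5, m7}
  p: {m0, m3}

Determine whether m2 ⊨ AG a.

Yes

AG a: greatest fixpoint, start Z0 = {m2, m5, m7}, keep only states in Sat with every successor in Z. Z1 = {m2}; fixed.
Sat(AG a) = {m2}
m2 ∈ Sat(AG a) = {m2}, so the formula holds at m2.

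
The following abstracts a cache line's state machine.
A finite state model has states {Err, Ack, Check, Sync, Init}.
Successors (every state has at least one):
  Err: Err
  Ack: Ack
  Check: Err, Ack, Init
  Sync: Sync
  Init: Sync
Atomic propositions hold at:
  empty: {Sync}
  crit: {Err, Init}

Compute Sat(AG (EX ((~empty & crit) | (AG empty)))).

Sat(~empty) = {Err, Ack, Check, Init}
Sat(~empty & crit) = {Err, Init}
AG empty: greatest fixpoint, start Z0 = {Sync}, keep only states in Sat with every successor in Z. Already a fixed point.
Sat(AG empty) = {Sync}
Sat((~empty & crit) | (AG empty)) = {Err, Sync, Init}
Sat(EX ((~empty & crit) | (AG empty))) = {s : some successor in {Err, Sync, Init}} = {Err, Check, Sync, Init}
AG (EX ((~empty & crit) | (AG empty))): greatest fixpoint, start Z0 = {Err, Check, Sync, Init}, keep only states in Sat with every successor in Z. Z1 = {Err, Sync, Init}; fixed.
Sat(AG (EX ((~empty & crit) | (AG empty)))) = {Err, Sync, Init}

{Err, Sync, Init}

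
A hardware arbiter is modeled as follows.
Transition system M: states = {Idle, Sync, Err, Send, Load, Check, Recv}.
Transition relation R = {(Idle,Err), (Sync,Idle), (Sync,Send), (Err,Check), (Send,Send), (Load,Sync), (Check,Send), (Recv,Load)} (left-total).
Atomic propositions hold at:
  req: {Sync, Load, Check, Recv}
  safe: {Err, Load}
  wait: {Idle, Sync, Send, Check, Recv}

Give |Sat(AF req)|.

6

AF req: least fixpoint, start Z0 = {Sync, Load, Check, Recv}, add states with every successor in Z. Z1 = {Sync, Err, Load, Check, Recv}; Z2 = {Idle, Sync, Err, Load, Check, Recv}; fixed.
Sat(AF req) = {Idle, Sync, Err, Load, Check, Recv}
|Sat(AF req)| = |{Idle, Sync, Err, Load, Check, Recv}| = 6.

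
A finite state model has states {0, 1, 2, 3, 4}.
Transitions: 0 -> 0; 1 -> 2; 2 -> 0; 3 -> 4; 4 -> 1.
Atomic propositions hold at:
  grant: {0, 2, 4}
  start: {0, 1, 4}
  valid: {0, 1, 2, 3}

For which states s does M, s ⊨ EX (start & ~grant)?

Sat(~grant) = {1, 3}
Sat(start & ~grant) = {1}
Sat(EX (start & ~grant)) = {s : some successor in {1}} = {4}

{4}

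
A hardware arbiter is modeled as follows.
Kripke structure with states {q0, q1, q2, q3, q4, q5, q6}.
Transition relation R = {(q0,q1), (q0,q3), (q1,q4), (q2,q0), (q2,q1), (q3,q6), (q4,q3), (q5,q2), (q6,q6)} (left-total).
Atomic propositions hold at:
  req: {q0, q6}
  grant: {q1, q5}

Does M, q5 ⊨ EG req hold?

EG req: greatest fixpoint, start Z0 = {q0, q6}, keep only states in Sat with some successor in Z. Z1 = {q6}; fixed.
Sat(EG req) = {q6}
q5 ∉ Sat(EG req) = {q6}, so the formula does not hold at q5.

No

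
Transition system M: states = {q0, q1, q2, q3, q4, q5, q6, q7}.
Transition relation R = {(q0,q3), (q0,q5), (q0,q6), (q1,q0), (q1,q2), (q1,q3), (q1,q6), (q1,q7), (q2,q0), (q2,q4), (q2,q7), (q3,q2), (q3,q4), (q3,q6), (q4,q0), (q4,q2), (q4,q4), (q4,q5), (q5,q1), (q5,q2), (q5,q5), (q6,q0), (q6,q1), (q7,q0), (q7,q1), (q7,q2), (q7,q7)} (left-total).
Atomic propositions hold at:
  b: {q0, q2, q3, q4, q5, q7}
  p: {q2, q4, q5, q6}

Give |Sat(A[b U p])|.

6

A[b U p]: least fixpoint, start Z0 = Sat(p) = {q2, q4, q5, q6}, add states in Sat(b) with every successor in Z. Z1 = {q2, q3, q4, q5, q6}; Z2 = {q0, q2, q3, q4, q5, q6}; fixed.
Sat(A[b U p]) = {q0, q2, q3, q4, q5, q6}
|Sat(A[b U p])| = |{q0, q2, q3, q4, q5, q6}| = 6.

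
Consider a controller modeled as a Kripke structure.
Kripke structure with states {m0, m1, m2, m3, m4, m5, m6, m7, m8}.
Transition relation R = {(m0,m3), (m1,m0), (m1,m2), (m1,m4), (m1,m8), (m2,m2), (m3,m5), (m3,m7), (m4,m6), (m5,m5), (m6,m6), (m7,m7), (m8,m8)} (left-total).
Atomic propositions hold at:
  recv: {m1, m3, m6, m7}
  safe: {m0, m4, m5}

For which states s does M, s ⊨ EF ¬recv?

Sat(¬recv) = {m0, m2, m4, m5, m8}
EF ¬recv: least fixpoint, start Z0 = {m0, m2, m4, m5, m8}, add states with some successor in Z. Z1 = {m0, m1, m2, m3, m4, m5, m8}; fixed.
Sat(EF ¬recv) = {m0, m1, m2, m3, m4, m5, m8}

{m0, m1, m2, m3, m4, m5, m8}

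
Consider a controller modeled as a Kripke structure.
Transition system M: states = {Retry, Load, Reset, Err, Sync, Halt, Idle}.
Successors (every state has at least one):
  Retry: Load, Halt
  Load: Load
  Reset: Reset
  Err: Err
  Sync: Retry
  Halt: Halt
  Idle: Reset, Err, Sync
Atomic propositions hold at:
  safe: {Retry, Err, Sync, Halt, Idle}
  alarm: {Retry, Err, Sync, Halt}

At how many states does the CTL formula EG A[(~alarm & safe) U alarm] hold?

Sat(~alarm) = {Load, Reset, Idle}
Sat(~alarm & safe) = {Idle}
A[(~alarm & safe) U alarm]: least fixpoint, start Z0 = Sat(alarm) = {Retry, Err, Sync, Halt}, add states in Sat(~alarm & safe) with every successor in Z. Already a fixed point.
Sat(A[(~alarm & safe) U alarm]) = {Retry, Err, Sync, Halt}
EG A[(~alarm & safe) U alarm]: greatest fixpoint, start Z0 = {Retry, Err, Sync, Halt}, keep only states in Sat with some successor in Z. Already a fixed point.
Sat(EG A[(~alarm & safe) U alarm]) = {Retry, Err, Sync, Halt}
|Sat(EG A[(~alarm & safe) U alarm])| = |{Retry, Err, Sync, Halt}| = 4.

4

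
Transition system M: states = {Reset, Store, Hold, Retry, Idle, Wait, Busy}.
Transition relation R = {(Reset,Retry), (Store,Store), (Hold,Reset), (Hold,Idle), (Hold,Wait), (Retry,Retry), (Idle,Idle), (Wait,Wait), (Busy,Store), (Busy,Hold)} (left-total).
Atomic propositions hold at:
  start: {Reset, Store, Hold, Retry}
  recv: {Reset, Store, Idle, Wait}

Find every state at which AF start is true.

AF start: least fixpoint, start Z0 = {Reset, Store, Hold, Retry}, add states with every successor in Z. Z1 = {Reset, Store, Hold, Retry, Busy}; fixed.
Sat(AF start) = {Reset, Store, Hold, Retry, Busy}

{Reset, Store, Hold, Retry, Busy}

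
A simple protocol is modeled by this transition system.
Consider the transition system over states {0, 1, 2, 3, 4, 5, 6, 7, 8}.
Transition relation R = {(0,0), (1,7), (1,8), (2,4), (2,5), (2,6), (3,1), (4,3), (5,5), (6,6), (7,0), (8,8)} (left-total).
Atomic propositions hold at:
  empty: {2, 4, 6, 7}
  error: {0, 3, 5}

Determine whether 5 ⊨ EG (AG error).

Yes

AG error: greatest fixpoint, start Z0 = {0, 3, 5}, keep only states in Sat with every successor in Z. Z1 = {0, 5}; fixed.
Sat(AG error) = {0, 5}
EG (AG error): greatest fixpoint, start Z0 = {0, 5}, keep only states in Sat with some successor in Z. Already a fixed point.
Sat(EG (AG error)) = {0, 5}
5 ∈ Sat(EG (AG error)) = {0, 5}, so the formula holds at 5.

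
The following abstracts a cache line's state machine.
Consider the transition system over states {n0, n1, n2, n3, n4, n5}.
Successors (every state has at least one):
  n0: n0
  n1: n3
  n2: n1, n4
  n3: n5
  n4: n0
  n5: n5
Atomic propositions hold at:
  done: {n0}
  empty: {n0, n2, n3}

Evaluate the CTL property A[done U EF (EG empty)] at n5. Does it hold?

No

EG empty: greatest fixpoint, start Z0 = {n0, n2, n3}, keep only states in Sat with some successor in Z. Z1 = {n0}; fixed.
Sat(EG empty) = {n0}
EF (EG empty): least fixpoint, start Z0 = {n0}, add states with some successor in Z. Z1 = {n0, n4}; Z2 = {n0, n2, n4}; fixed.
Sat(EF (EG empty)) = {n0, n2, n4}
A[done U EF (EG empty)]: least fixpoint, start Z0 = Sat(EF (EG empty)) = {n0, n2, n4}, add states in Sat(done) with every successor in Z. Already a fixed point.
Sat(A[done U EF (EG empty)]) = {n0, n2, n4}
n5 ∉ Sat(A[done U EF (EG empty)]) = {n0, n2, n4}, so the formula does not hold at n5.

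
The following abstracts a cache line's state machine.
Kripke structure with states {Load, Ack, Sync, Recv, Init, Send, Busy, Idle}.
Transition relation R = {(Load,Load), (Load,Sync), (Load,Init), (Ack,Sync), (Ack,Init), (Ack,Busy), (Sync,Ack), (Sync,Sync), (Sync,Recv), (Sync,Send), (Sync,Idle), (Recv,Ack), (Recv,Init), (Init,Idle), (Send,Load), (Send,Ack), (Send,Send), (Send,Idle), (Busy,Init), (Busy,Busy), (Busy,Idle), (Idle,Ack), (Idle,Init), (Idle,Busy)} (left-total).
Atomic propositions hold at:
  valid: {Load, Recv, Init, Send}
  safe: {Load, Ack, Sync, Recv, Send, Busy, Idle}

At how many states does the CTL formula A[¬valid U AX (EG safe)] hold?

Sat(¬valid) = {Ack, Sync, Busy, Idle}
EG safe: greatest fixpoint, start Z0 = {Load, Ack, Sync, Recv, Send, Busy, Idle}, keep only states in Sat with some successor in Z. Already a fixed point.
Sat(EG safe) = {Load, Ack, Sync, Recv, Send, Busy, Idle}
Sat(AX (EG safe)) = {s : every successor in {Load, Ack, Sync, Recv, Send, Busy, Idle}} = {Sync, Init, Send}
A[¬valid U AX (EG safe)]: least fixpoint, start Z0 = Sat(AX (EG safe)) = {Sync, Init, Send}, add states in Sat(¬valid) with every successor in Z. Already a fixed point.
Sat(A[¬valid U AX (EG safe)]) = {Sync, Init, Send}
|Sat(A[¬valid U AX (EG safe)])| = |{Sync, Init, Send}| = 3.

3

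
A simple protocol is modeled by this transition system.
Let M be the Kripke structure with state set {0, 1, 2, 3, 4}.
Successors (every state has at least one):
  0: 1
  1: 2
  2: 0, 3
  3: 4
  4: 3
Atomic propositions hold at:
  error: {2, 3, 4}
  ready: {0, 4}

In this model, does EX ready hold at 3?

Yes

Sat(EX ready) = {s : some successor in {0, 4}} = {2, 3}
3 ∈ Sat(EX ready) = {2, 3}, so the formula holds at 3.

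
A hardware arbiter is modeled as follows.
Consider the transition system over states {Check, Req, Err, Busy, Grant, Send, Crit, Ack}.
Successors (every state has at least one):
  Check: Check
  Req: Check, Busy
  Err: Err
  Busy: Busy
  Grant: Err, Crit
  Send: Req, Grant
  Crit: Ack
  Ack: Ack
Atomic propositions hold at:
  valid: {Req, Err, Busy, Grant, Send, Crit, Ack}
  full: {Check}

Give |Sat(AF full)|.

1

AF full: least fixpoint, start Z0 = {Check}, add states with every successor in Z. Already a fixed point.
Sat(AF full) = {Check}
|Sat(AF full)| = |{Check}| = 1.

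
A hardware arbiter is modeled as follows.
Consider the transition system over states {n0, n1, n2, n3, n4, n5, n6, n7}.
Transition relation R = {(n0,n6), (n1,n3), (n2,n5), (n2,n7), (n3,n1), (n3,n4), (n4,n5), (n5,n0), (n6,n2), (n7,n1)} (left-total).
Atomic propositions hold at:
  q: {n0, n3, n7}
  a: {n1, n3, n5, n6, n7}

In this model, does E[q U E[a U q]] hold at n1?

E[a U q]: least fixpoint, start Z0 = Sat(q) = {n0, n3, n7}, add states in Sat(a) with some successor in Z. Z1 = {n0, n1, n3, n5, n7}; fixed.
Sat(E[a U q]) = {n0, n1, n3, n5, n7}
E[q U E[a U q]]: least fixpoint, start Z0 = Sat(E[a U q]) = {n0, n1, n3, n5, n7}, add states in Sat(q) with some successor in Z. Already a fixed point.
Sat(E[q U E[a U q]]) = {n0, n1, n3, n5, n7}
n1 ∈ Sat(E[q U E[a U q]]) = {n0, n1, n3, n5, n7}, so the formula holds at n1.

Yes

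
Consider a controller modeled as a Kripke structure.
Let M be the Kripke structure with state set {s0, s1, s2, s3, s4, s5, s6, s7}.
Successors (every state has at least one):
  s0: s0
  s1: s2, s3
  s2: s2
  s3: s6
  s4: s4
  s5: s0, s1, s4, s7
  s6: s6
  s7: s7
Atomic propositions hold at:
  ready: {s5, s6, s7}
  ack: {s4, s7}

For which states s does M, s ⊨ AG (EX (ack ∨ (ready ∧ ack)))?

Sat(ready ∧ ack) = {s7}
Sat(ack ∨ (ready ∧ ack)) = {s4, s7}
Sat(EX (ack ∨ (ready ∧ ack))) = {s : some successor in {s4, s7}} = {s4, s5, s7}
AG (EX (ack ∨ (ready ∧ ack))): greatest fixpoint, start Z0 = {s4, s5, s7}, keep only states in Sat with every successor in Z. Z1 = {s4, s7}; fixed.
Sat(AG (EX (ack ∨ (ready ∧ ack)))) = {s4, s7}

{s4, s7}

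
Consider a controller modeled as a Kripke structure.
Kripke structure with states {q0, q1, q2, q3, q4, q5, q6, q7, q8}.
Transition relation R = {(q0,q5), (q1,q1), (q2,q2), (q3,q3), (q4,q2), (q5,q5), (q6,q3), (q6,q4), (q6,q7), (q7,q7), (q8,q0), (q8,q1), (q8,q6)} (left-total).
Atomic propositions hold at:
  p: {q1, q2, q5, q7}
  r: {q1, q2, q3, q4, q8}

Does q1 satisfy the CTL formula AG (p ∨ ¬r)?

Yes

Sat(¬r) = {q0, q5, q6, q7}
Sat(p ∨ ¬r) = {q0, q1, q2, q5, q6, q7}
AG (p ∨ ¬r): greatest fixpoint, start Z0 = {q0, q1, q2, q5, q6, q7}, keep only states in Sat with every successor in Z. Z1 = {q0, q1, q2, q5, q7}; fixed.
Sat(AG (p ∨ ¬r)) = {q0, q1, q2, q5, q7}
q1 ∈ Sat(AG (p ∨ ¬r)) = {q0, q1, q2, q5, q7}, so the formula holds at q1.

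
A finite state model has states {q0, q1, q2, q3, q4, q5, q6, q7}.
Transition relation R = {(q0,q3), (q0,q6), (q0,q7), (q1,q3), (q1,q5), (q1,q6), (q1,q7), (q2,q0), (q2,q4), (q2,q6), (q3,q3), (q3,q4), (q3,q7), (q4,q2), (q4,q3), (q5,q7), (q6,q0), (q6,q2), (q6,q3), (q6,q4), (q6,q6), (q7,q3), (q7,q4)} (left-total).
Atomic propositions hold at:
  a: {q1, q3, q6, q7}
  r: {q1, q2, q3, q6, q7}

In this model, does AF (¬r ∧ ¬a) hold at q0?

Sat(¬r) = {q0, q4, q5}
Sat(¬a) = {q0, q2, q4, q5}
Sat(¬r ∧ ¬a) = {q0, q4, q5}
AF (¬r ∧ ¬a): least fixpoint, start Z0 = {q0, q4, q5}, add states with every successor in Z. Already a fixed point.
Sat(AF (¬r ∧ ¬a)) = {q0, q4, q5}
q0 ∈ Sat(AF (¬r ∧ ¬a)) = {q0, q4, q5}, so the formula holds at q0.

Yes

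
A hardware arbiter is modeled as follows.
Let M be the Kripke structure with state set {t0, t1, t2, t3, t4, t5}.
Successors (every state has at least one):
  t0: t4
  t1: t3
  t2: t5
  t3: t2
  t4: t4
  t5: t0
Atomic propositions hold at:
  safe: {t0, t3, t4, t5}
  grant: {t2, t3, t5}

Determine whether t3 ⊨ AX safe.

Sat(AX safe) = {s : every successor in {t0, t3, t4, t5}} = {t0, t1, t2, t4, t5}
t3 ∉ Sat(AX safe) = {t0, t1, t2, t4, t5}, so the formula does not hold at t3.

No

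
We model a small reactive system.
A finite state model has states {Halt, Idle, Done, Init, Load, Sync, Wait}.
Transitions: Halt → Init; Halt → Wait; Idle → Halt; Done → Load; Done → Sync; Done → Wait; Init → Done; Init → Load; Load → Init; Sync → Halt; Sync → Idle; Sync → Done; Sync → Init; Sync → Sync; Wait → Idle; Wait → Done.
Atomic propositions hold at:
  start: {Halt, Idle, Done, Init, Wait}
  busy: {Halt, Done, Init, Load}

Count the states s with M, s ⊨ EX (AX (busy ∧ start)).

Sat(busy ∧ start) = {Halt, Done, Init}
Sat(AX (busy ∧ start)) = {s : every successor in {Halt, Done, Init}} = {Idle, Load}
Sat(EX (AX (busy ∧ start))) = {s : some successor in {Idle, Load}} = {Done, Init, Sync, Wait}
|Sat(EX (AX (busy ∧ start)))| = |{Done, Init, Sync, Wait}| = 4.

4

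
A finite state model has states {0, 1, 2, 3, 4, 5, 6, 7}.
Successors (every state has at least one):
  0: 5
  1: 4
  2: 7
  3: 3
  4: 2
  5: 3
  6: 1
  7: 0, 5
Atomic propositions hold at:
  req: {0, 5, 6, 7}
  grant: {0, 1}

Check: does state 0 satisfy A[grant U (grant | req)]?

Yes

Sat(grant | req) = {0, 1, 5, 6, 7}
A[grant U (grant | req)]: least fixpoint, start Z0 = Sat((grant | req)) = {0, 1, 5, 6, 7}, add states in Sat(grant) with every successor in Z. Already a fixed point.
Sat(A[grant U (grant | req)]) = {0, 1, 5, 6, 7}
0 ∈ Sat(A[grant U (grant | req)]) = {0, 1, 5, 6, 7}, so the formula holds at 0.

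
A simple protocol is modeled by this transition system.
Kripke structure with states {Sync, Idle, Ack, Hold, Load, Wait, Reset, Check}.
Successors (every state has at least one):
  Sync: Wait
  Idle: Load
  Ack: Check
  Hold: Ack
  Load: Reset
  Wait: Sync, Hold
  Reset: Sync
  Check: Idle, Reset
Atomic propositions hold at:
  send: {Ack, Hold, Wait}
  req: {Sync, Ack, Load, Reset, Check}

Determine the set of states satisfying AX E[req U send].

{Sync, Idle, Ack, Hold, Load, Wait, Reset}

E[req U send]: least fixpoint, start Z0 = Sat(send) = {Ack, Hold, Wait}, add states in Sat(req) with some successor in Z. Z1 = {Sync, Ack, Hold, Wait}; Z2 = {Sync, Ack, Hold, Wait, Reset}; Z3 = {Sync, Ack, Hold, Load, Wait, Reset, Check}; fixed.
Sat(E[req U send]) = {Sync, Ack, Hold, Load, Wait, Reset, Check}
Sat(AX E[req U send]) = {s : every successor in {Sync, Ack, Hold, Load, Wait, Reset, Check}} = {Sync, Idle, Ack, Hold, Load, Wait, Reset}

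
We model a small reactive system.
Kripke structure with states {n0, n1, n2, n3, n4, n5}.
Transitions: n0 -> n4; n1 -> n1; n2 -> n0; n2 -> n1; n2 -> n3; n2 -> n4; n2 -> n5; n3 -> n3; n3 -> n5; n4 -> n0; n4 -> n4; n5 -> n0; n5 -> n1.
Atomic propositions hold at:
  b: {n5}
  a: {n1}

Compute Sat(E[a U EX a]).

Sat(EX a) = {s : some successor in {n1}} = {n1, n2, n5}
E[a U EX a]: least fixpoint, start Z0 = Sat(EX a) = {n1, n2, n5}, add states in Sat(a) with some successor in Z. Already a fixed point.
Sat(E[a U EX a]) = {n1, n2, n5}

{n1, n2, n5}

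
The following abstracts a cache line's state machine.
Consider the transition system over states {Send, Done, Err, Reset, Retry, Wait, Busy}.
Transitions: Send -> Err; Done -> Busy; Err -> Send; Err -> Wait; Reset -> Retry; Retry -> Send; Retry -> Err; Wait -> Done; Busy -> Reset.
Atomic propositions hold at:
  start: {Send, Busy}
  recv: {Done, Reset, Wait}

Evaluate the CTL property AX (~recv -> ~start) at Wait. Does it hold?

Sat(~recv) = {Send, Err, Retry, Busy}
Sat(~start) = {Done, Err, Reset, Retry, Wait}
Sat(~recv -> ~start) = {Done, Err, Reset, Retry, Wait}
Sat(AX (~recv -> ~start)) = {s : every successor in {Done, Err, Reset, Retry, Wait}} = {Send, Reset, Wait, Busy}
Wait ∈ Sat(AX (~recv -> ~start)) = {Send, Reset, Wait, Busy}, so the formula holds at Wait.

Yes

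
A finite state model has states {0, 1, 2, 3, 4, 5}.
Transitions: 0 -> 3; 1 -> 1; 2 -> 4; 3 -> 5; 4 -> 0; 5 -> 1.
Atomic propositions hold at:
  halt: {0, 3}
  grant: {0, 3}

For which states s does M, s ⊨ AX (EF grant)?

EF grant: least fixpoint, start Z0 = {0, 3}, add states with some successor in Z. Z1 = {0, 3, 4}; Z2 = {0, 2, 3, 4}; fixed.
Sat(EF grant) = {0, 2, 3, 4}
Sat(AX (EF grant)) = {s : every successor in {0, 2, 3, 4}} = {0, 2, 4}

{0, 2, 4}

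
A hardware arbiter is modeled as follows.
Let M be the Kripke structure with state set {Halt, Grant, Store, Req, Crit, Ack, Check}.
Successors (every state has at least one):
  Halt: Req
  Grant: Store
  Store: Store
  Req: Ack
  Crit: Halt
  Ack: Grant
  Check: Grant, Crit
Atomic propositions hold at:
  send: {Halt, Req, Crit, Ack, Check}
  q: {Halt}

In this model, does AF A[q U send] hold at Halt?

Yes

A[q U send]: least fixpoint, start Z0 = Sat(send) = {Halt, Req, Crit, Ack, Check}, add states in Sat(q) with every successor in Z. Already a fixed point.
Sat(A[q U send]) = {Halt, Req, Crit, Ack, Check}
AF A[q U send]: least fixpoint, start Z0 = {Halt, Req, Crit, Ack, Check}, add states with every successor in Z. Already a fixed point.
Sat(AF A[q U send]) = {Halt, Req, Crit, Ack, Check}
Halt ∈ Sat(AF A[q U send]) = {Halt, Req, Crit, Ack, Check}, so the formula holds at Halt.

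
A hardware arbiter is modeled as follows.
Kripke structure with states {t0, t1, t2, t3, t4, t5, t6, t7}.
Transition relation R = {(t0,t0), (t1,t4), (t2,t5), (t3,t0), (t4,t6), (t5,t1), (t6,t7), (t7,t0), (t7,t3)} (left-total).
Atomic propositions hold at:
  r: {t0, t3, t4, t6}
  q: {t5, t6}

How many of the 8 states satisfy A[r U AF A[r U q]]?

A[r U q]: least fixpoint, start Z0 = Sat(q) = {t5, t6}, add states in Sat(r) with every successor in Z. Z1 = {t4, t5, t6}; fixed.
Sat(A[r U q]) = {t4, t5, t6}
AF A[r U q]: least fixpoint, start Z0 = {t4, t5, t6}, add states with every successor in Z. Z1 = {t1, t2, t4, t5, t6}; fixed.
Sat(AF A[r U q]) = {t1, t2, t4, t5, t6}
A[r U AF A[r U q]]: least fixpoint, start Z0 = Sat(AF A[r U q]) = {t1, t2, t4, t5, t6}, add states in Sat(r) with every successor in Z. Already a fixed point.
Sat(A[r U AF A[r U q]]) = {t1, t2, t4, t5, t6}
|Sat(A[r U AF A[r U q]])| = |{t1, t2, t4, t5, t6}| = 5.

5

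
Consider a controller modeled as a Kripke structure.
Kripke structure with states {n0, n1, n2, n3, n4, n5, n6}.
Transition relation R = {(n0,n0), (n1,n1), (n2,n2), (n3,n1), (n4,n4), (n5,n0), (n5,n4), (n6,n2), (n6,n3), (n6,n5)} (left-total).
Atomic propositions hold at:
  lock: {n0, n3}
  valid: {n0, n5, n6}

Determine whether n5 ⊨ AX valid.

No

Sat(AX valid) = {s : every successor in {n0, n5, n6}} = {n0}
n5 ∉ Sat(AX valid) = {n0}, so the formula does not hold at n5.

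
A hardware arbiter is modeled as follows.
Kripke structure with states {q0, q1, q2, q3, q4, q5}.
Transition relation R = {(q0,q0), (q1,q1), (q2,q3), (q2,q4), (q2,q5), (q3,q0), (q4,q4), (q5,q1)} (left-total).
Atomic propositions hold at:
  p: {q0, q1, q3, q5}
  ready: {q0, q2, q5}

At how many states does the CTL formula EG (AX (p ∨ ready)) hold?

Sat(p ∨ ready) = {q0, q1, q2, q3, q5}
Sat(AX (p ∨ ready)) = {s : every successor in {q0, q1, q2, q3, q5}} = {q0, q1, q3, q5}
EG (AX (p ∨ ready)): greatest fixpoint, start Z0 = {q0, q1, q3, q5}, keep only states in Sat with some successor in Z. Already a fixed point.
Sat(EG (AX (p ∨ ready))) = {q0, q1, q3, q5}
|Sat(EG (AX (p ∨ ready)))| = |{q0, q1, q3, q5}| = 4.

4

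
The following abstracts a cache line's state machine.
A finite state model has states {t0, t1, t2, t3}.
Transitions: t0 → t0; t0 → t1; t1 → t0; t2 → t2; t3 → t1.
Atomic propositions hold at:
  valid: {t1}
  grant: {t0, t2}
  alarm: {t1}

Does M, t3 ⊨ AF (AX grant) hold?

Sat(AX grant) = {s : every successor in {t0, t2}} = {t1, t2}
AF (AX grant): least fixpoint, start Z0 = {t1, t2}, add states with every successor in Z. Z1 = {t1, t2, t3}; fixed.
Sat(AF (AX grant)) = {t1, t2, t3}
t3 ∈ Sat(AF (AX grant)) = {t1, t2, t3}, so the formula holds at t3.

Yes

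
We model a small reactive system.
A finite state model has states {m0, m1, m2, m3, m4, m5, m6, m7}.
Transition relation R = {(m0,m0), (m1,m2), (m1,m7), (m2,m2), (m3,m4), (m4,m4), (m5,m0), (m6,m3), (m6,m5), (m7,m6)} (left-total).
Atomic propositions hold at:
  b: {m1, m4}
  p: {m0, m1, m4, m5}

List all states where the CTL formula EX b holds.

{m3, m4}

Sat(EX b) = {s : some successor in {m1, m4}} = {m3, m4}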